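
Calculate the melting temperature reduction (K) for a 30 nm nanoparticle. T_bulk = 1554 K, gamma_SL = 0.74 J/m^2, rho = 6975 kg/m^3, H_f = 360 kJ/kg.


Radius R = 30/2 = 15 nm = 1.5e-08 m
Convert H_f = 360 kJ/kg = 360000 J/kg
dT = 2 * gamma_SL * T_bulk / (rho * H_f * R)
dT = 2 * 0.74 * 1554 / (6975 * 360000 * 1.5e-08)
dT = 61.1 K

61.1


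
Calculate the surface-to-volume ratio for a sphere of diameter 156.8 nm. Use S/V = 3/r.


Radius r = 156.8/2 = 78.4 nm
S/V = 3 / r = 3 / 78.4
S/V = 0.0383 nm^-1

0.0383


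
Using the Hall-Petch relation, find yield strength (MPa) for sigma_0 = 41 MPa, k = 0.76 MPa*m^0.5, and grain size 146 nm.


d = 146 nm = 1.46e-07 m
sqrt(d) = 0.0003820995
Hall-Petch contribution = k / sqrt(d) = 0.76 / 0.0003820995 = 1989.0 MPa
sigma = sigma_0 + k/sqrt(d) = 41 + 1989.0 = 2030.0 MPa

2030.0


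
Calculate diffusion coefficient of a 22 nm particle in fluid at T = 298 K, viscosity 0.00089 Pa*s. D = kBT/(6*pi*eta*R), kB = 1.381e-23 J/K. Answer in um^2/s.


Radius R = 22/2 = 11 nm = 1.1e-08 m
D = kB*T / (6*pi*eta*R)
D = 1.381e-23 * 298 / (6 * pi * 0.00089 * 1.1e-08)
D = 2.23011e-11 m^2/s = 22.301 um^2/s

22.301


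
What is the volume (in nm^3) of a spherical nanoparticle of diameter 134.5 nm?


Radius r = 134.5/2 = 67.25 nm
Volume V = (4/3) * pi * r^3
V = (4/3) * pi * (67.25)^3
V = 1273988.4 nm^3

1273988.4


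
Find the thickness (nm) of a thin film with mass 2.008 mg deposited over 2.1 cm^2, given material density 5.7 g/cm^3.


Convert: m = 2.008 mg = 2.0080e-06 kg, A = 2.1 cm^2 = 2.1000e-04 m^2, rho = 5.7 g/cm^3 = 5700 kg/m^3
t = m / (A * rho)
t = 2.0080e-06 / (2.1000e-04 * 5700)
t = 1.6775e-06 m = 1677.5 nm

1677.5


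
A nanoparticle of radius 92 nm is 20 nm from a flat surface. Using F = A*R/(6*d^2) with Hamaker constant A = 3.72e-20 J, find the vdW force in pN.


Convert to SI: R = 92 nm = 9.2e-08 m, d = 20 nm = 2e-08 m
F = A * R / (6 * d^2)
F = 3.72e-20 * 9.2e-08 / (6 * (2e-08)^2)
F = 1.426e-12 N = 1.426 pN

1.426


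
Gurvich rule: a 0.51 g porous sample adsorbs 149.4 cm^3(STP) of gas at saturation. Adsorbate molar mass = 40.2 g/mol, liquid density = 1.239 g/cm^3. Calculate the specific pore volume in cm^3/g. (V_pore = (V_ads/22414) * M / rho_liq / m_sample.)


Moles adsorbed n = V_ads / 22414 = 149.4 / 22414 = 6.665477e-03 mol
Liquid volume V_liq = n * M / rho_liq = 6.665477e-03 * 40.2 / 1.239 = 0.21626 cm^3
Specific pore volume V_pore = V_liq / m_sample = 0.21626 / 0.51
V_pore = 0.424 cm^3/g

0.424


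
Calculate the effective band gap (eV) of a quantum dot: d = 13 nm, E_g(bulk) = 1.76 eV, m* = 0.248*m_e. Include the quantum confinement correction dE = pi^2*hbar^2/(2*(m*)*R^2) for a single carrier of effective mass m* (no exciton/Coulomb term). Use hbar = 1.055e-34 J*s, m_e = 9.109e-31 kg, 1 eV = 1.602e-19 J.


Radius R = 13/2 nm = 6.5e-09 m
Confinement energy dE = pi^2 * hbar^2 / (2 * m_eff * m_e * R^2)
dE = pi^2 * (1.055e-34)^2 / (2 * 0.248 * 9.109e-31 * (6.5e-09)^2) J, divided by 1.602e-19 J/eV
dE = 0.0359 eV
Total band gap = E_g(bulk) + dE = 1.76 + 0.0359 = 1.7959 eV

1.7959


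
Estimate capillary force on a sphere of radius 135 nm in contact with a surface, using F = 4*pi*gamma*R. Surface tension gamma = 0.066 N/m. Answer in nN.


Convert radius: R = 135 nm = 1.35e-07 m
F = 4 * pi * gamma * R
F = 4 * pi * 0.066 * 1.35e-07
F = 1.11966e-07 N = 111.9664 nN

111.9664


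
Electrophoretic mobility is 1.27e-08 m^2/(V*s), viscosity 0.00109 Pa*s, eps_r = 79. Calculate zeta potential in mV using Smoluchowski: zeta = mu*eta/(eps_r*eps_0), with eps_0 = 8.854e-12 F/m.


Smoluchowski equation: zeta = mu * eta / (eps_r * eps_0)
zeta = 1.27e-08 * 0.00109 / (79 * 8.854e-12)
zeta = 0.019791 V = 19.79 mV

19.79


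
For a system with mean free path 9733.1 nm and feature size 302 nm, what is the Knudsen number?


Knudsen number Kn = lambda / L
Kn = 9733.1 / 302
Kn = 32.2288

32.2288


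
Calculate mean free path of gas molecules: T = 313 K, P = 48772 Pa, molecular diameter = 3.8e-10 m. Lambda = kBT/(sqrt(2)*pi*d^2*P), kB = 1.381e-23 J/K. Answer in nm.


Mean free path: lambda = kB*T / (sqrt(2) * pi * d^2 * P)
lambda = 1.381e-23 * 313 / (sqrt(2) * pi * (3.8e-10)^2 * 48772)
lambda = 1.38145e-07 m
lambda = 138.15 nm

138.15


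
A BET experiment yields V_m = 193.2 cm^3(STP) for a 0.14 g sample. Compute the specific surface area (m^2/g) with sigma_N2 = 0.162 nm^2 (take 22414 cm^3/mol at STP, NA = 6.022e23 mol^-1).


Number of moles in monolayer = V_m / 22414 = 193.2 / 22414 = 0.00861961
Number of molecules = moles * NA = 0.00861961 * 6.022e23
SA = molecules * sigma / mass
SA = (193.2 / 22414) * 6.022e23 * 0.162e-18 / 0.14
SA = 6006.4 m^2/g

6006.4


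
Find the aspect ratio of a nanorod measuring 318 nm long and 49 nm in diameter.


Aspect ratio AR = length / diameter
AR = 318 / 49
AR = 6.49

6.49


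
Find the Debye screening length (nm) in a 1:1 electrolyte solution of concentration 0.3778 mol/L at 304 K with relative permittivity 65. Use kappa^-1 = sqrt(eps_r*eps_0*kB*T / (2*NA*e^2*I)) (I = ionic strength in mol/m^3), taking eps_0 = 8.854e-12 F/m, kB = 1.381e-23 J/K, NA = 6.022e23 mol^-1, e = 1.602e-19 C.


Ionic strength I = 0.3778 * 1^2 * 1000 = 377.8 mol/m^3
kappa^-1 = sqrt(65 * 8.854e-12 * 1.381e-23 * 304 / (2 * 6.022e23 * (1.602e-19)^2 * 377.8))
kappa^-1 = 0.455 nm

0.455


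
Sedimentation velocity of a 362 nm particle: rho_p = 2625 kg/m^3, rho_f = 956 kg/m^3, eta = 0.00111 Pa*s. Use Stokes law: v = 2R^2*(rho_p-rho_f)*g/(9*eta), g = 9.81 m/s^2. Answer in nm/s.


Radius R = 362/2 nm = 1.81e-07 m
Density difference = 2625 - 956 = 1669 kg/m^3
v = 2 * R^2 * (rho_p - rho_f) * g / (9 * eta)
v = 2 * (1.81e-07)^2 * 1669 * 9.81 / (9 * 0.00111)
v = 1.07386e-07 m/s = 107.3858 nm/s

107.3858


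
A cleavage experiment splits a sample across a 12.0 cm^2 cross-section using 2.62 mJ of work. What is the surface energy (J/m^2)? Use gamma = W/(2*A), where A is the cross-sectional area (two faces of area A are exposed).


Convert: A = 12.0 cm^2 = 0.0012 m^2, W = 2.62 mJ = 0.00262 J
Cleaving exposes two faces of area A, so total new surface = 2*A and gamma = W / (2*A)
gamma = 0.00262 / (2 * 0.0012)
gamma = 1.092 J/m^2

1.092


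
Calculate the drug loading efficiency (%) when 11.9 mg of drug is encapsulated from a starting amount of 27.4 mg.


Drug loading efficiency = (drug loaded / drug initial) * 100
DLE = 11.9 / 27.4 * 100
DLE = 0.4343 * 100
DLE = 43.43%

43.43


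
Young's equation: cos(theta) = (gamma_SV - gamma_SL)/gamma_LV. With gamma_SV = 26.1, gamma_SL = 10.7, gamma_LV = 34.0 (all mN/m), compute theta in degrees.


cos(theta) = (gamma_SV - gamma_SL) / gamma_LV
cos(theta) = (26.1 - 10.7) / 34.0
cos(theta) = 0.452941
theta = arccos(0.452941) = 63.07 degrees

63.07


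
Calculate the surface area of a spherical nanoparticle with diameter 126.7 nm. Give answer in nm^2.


Radius r = 126.7/2 = 63.35 nm
Surface area SA = 4 * pi * r^2
SA = 4 * pi * (63.35)^2
SA = 50431.64 nm^2

50431.64


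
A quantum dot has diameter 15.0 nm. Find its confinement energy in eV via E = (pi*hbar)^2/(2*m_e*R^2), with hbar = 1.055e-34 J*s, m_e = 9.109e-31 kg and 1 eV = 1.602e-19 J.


Radius R = 15.0/2 = 7.5 nm = 7.5e-09 m
E = (pi * 1.055e-34)^2 / (2 * 9.109e-31 * (7.5e-09)^2)
E(J) = 1.07197e-21
E = E(J) / 1.602e-19 = 0.0067 eV

0.0067


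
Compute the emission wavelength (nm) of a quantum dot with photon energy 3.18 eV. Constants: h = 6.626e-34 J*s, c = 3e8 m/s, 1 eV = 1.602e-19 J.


Convert energy: E = 3.18 eV = 3.18 * 1.602e-19 = 5.09436e-19 J
lambda = h*c / E = 6.626e-34 * 3e8 / 5.09436e-19
lambda = 3.90196e-07 m = 390.2 nm

390.2


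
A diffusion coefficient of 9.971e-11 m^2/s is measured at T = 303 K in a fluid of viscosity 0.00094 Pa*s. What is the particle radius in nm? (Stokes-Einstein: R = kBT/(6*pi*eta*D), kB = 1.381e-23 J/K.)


Stokes-Einstein: R = kB*T / (6*pi*eta*D)
R = 1.381e-23 * 303 / (6 * pi * 0.00094 * 9.971e-11)
R = 2.36847e-09 m = 2.37 nm

2.37


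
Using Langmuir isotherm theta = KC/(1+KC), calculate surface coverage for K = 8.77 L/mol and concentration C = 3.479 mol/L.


Langmuir isotherm: theta = K*C / (1 + K*C)
K*C = 8.77 * 3.479 = 30.51083
theta = 30.51083 / (1 + 30.51083) = 30.51083 / 31.51083
theta = 0.9683

0.9683


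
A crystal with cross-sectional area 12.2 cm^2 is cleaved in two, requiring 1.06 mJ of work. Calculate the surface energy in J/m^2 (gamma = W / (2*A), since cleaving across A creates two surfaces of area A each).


Convert: A = 12.2 cm^2 = 0.00122 m^2, W = 1.06 mJ = 0.00106 J
Cleaving exposes two faces of area A, so total new surface = 2*A and gamma = W / (2*A)
gamma = 0.00106 / (2 * 0.00122)
gamma = 0.434 J/m^2

0.434


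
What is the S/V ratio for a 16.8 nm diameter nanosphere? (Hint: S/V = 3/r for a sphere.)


Radius r = 16.8/2 = 8.4 nm
S/V = 3 / r = 3 / 8.4
S/V = 0.3571 nm^-1

0.3571


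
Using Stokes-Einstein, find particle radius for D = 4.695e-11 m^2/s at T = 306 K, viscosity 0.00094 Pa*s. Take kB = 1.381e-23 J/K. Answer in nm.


Stokes-Einstein: R = kB*T / (6*pi*eta*D)
R = 1.381e-23 * 306 / (6 * pi * 0.00094 * 4.695e-11)
R = 5.07985e-09 m = 5.08 nm

5.08


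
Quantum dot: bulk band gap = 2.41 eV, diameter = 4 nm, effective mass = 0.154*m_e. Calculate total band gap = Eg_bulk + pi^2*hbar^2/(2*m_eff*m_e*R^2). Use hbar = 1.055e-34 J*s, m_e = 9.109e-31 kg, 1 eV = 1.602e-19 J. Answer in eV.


Radius R = 4/2 nm = 2e-09 m
Confinement energy dE = pi^2 * hbar^2 / (2 * m_eff * m_e * R^2)
dE = pi^2 * (1.055e-34)^2 / (2 * 0.154 * 9.109e-31 * (2e-09)^2) J, divided by 1.602e-19 J/eV
dE = 0.611 eV
Total band gap = E_g(bulk) + dE = 2.41 + 0.611 = 3.021 eV

3.021


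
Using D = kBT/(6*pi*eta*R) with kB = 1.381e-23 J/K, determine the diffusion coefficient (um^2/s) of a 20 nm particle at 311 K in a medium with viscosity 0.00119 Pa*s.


Radius R = 20/2 = 10 nm = 1e-08 m
D = kB*T / (6*pi*eta*R)
D = 1.381e-23 * 311 / (6 * pi * 0.00119 * 1e-08)
D = 1.91472e-11 m^2/s = 19.147 um^2/s

19.147


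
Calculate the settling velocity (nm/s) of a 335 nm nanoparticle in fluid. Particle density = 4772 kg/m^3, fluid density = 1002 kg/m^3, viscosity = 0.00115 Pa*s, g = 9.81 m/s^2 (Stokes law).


Radius R = 335/2 nm = 1.675e-07 m
Density difference = 4772 - 1002 = 3770 kg/m^3
v = 2 * R^2 * (rho_p - rho_f) * g / (9 * eta)
v = 2 * (1.675e-07)^2 * 3770 * 9.81 / (9 * 0.00115)
v = 2.00507e-07 m/s = 200.507 nm/s

200.507


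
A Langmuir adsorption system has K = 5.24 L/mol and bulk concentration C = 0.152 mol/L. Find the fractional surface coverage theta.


Langmuir isotherm: theta = K*C / (1 + K*C)
K*C = 5.24 * 0.152 = 0.79648
theta = 0.79648 / (1 + 0.79648) = 0.79648 / 1.79648
theta = 0.4434

0.4434


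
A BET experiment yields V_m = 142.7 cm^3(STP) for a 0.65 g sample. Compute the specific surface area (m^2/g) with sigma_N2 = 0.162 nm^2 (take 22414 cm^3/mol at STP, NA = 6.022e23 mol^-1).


Number of moles in monolayer = V_m / 22414 = 142.7 / 22414 = 0.00636656
Number of molecules = moles * NA = 0.00636656 * 6.022e23
SA = molecules * sigma / mass
SA = (142.7 / 22414) * 6.022e23 * 0.162e-18 / 0.65
SA = 955.5 m^2/g

955.5


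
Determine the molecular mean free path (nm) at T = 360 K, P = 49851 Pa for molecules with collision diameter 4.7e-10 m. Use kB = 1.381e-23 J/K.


Mean free path: lambda = kB*T / (sqrt(2) * pi * d^2 * P)
lambda = 1.381e-23 * 360 / (sqrt(2) * pi * (4.7e-10)^2 * 49851)
lambda = 1.01616e-07 m
lambda = 101.62 nm

101.62


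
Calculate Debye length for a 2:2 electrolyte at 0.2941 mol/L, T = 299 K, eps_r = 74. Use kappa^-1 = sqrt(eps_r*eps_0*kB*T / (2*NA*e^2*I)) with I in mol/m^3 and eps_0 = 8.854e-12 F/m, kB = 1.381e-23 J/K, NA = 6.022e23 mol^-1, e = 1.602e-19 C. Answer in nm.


Ionic strength I = 0.2941 * 2^2 * 1000 = 1176.4 mol/m^3
kappa^-1 = sqrt(74 * 8.854e-12 * 1.381e-23 * 299 / (2 * 6.022e23 * (1.602e-19)^2 * 1176.4))
kappa^-1 = 0.273 nm

0.273


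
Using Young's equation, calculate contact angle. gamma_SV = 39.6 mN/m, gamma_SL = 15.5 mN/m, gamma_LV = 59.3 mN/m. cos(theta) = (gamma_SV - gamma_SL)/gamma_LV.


cos(theta) = (gamma_SV - gamma_SL) / gamma_LV
cos(theta) = (39.6 - 15.5) / 59.3
cos(theta) = 0.406408
theta = arccos(0.406408) = 66.02 degrees

66.02


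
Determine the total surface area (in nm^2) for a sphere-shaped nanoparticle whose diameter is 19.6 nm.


Radius r = 19.6/2 = 9.8 nm
Surface area SA = 4 * pi * r^2
SA = 4 * pi * (9.8)^2
SA = 1206.87 nm^2

1206.87


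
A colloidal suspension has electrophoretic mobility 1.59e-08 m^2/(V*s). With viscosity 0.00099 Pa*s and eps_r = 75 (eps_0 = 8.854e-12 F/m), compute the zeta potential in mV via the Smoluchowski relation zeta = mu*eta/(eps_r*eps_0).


Smoluchowski equation: zeta = mu * eta / (eps_r * eps_0)
zeta = 1.59e-08 * 0.00099 / (75 * 8.854e-12)
zeta = 0.023705 V = 23.7 mV

23.7


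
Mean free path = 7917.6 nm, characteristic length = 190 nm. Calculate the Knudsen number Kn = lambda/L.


Knudsen number Kn = lambda / L
Kn = 7917.6 / 190
Kn = 41.6716

41.6716


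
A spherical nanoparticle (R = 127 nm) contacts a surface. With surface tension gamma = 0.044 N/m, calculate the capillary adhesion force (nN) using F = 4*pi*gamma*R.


Convert radius: R = 127 nm = 1.27e-07 m
F = 4 * pi * gamma * R
F = 4 * pi * 0.044 * 1.27e-07
F = 7.02209e-08 N = 70.2209 nN

70.2209


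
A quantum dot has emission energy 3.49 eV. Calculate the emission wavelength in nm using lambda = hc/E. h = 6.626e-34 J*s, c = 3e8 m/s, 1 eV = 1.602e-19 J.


Convert energy: E = 3.49 eV = 3.49 * 1.602e-19 = 5.59098e-19 J
lambda = h*c / E = 6.626e-34 * 3e8 / 5.59098e-19
lambda = 3.55537e-07 m = 355.5 nm

355.5


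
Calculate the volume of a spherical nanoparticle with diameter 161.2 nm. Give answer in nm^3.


Radius r = 161.2/2 = 80.6 nm
Volume V = (4/3) * pi * r^3
V = (4/3) * pi * (80.6)^3
V = 2193278.26 nm^3

2193278.26


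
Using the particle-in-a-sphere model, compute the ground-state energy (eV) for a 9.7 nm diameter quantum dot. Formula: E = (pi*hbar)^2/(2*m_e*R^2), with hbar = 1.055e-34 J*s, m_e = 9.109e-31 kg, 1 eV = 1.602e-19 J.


Radius R = 9.7/2 = 4.85 nm = 4.85e-09 m
E = (pi * 1.055e-34)^2 / (2 * 9.109e-31 * (4.85e-09)^2)
E(J) = 2.56342e-21
E = E(J) / 1.602e-19 = 0.016 eV

0.016


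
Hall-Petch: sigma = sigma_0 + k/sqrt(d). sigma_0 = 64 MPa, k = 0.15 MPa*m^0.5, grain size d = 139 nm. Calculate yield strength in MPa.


d = 139 nm = 1.39e-07 m
sqrt(d) = 0.000372827
Hall-Petch contribution = k / sqrt(d) = 0.15 / 0.000372827 = 402.3 MPa
sigma = sigma_0 + k/sqrt(d) = 64 + 402.3 = 466.3 MPa

466.3


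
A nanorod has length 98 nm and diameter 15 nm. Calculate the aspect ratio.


Aspect ratio AR = length / diameter
AR = 98 / 15
AR = 6.53

6.53


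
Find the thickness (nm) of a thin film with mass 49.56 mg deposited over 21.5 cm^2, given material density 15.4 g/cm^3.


Convert: m = 49.56 mg = 4.9560e-05 kg, A = 21.5 cm^2 = 2.1500e-03 m^2, rho = 15.4 g/cm^3 = 15400 kg/m^3
t = m / (A * rho)
t = 4.9560e-05 / (2.1500e-03 * 15400)
t = 1.4968e-06 m = 1496.8 nm

1496.8


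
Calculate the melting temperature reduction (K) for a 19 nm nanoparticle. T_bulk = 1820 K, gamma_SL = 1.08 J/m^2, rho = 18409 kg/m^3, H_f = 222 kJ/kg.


Radius R = 19/2 = 9.5 nm = 9.5e-09 m
Convert H_f = 222 kJ/kg = 222000 J/kg
dT = 2 * gamma_SL * T_bulk / (rho * H_f * R)
dT = 2 * 1.08 * 1820 / (18409 * 222000 * 9.5e-09)
dT = 101.3 K

101.3


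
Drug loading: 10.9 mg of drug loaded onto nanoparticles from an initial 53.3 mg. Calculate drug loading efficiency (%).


Drug loading efficiency = (drug loaded / drug initial) * 100
DLE = 10.9 / 53.3 * 100
DLE = 0.2045 * 100
DLE = 20.45%

20.45


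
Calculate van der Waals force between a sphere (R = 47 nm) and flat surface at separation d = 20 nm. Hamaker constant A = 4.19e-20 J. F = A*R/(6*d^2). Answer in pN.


Convert to SI: R = 47 nm = 4.7e-08 m, d = 20 nm = 2e-08 m
F = A * R / (6 * d^2)
F = 4.19e-20 * 4.7e-08 / (6 * (2e-08)^2)
F = 8.20542e-13 N = 0.821 pN

0.821


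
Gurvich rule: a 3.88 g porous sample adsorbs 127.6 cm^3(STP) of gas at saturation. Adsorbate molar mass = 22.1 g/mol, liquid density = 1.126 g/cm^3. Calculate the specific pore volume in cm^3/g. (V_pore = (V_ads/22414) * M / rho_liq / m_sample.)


Moles adsorbed n = V_ads / 22414 = 127.6 / 22414 = 5.692871e-03 mol
Liquid volume V_liq = n * M / rho_liq = 5.692871e-03 * 22.1 / 1.126 = 0.11173 cm^3
Specific pore volume V_pore = V_liq / m_sample = 0.11173 / 3.88
V_pore = 0.0288 cm^3/g

0.0288


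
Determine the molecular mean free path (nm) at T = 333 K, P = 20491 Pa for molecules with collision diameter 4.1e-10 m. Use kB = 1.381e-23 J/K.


Mean free path: lambda = kB*T / (sqrt(2) * pi * d^2 * P)
lambda = 1.381e-23 * 333 / (sqrt(2) * pi * (4.1e-10)^2 * 20491)
lambda = 3.00498e-07 m
lambda = 300.5 nm

300.5


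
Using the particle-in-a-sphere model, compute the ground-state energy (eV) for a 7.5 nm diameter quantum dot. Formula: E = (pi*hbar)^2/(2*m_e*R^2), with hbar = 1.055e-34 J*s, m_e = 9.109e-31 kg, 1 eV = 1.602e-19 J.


Radius R = 7.5/2 = 3.75 nm = 3.75e-09 m
E = (pi * 1.055e-34)^2 / (2 * 9.109e-31 * (3.75e-09)^2)
E(J) = 4.28787e-21
E = E(J) / 1.602e-19 = 0.0268 eV

0.0268


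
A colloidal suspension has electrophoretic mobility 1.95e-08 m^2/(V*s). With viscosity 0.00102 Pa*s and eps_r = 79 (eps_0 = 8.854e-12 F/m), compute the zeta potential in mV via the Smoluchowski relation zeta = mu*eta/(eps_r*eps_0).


Smoluchowski equation: zeta = mu * eta / (eps_r * eps_0)
zeta = 1.95e-08 * 0.00102 / (79 * 8.854e-12)
zeta = 0.028436 V = 28.44 mV

28.44


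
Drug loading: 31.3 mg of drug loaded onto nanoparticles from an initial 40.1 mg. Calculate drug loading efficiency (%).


Drug loading efficiency = (drug loaded / drug initial) * 100
DLE = 31.3 / 40.1 * 100
DLE = 0.7805 * 100
DLE = 78.05%

78.05


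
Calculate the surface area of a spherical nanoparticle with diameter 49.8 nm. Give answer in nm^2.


Radius r = 49.8/2 = 24.9 nm
Surface area SA = 4 * pi * r^2
SA = 4 * pi * (24.9)^2
SA = 7791.28 nm^2

7791.28


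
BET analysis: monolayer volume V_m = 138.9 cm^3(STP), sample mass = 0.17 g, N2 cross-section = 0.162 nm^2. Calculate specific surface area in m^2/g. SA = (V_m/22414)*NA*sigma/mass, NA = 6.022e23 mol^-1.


Number of moles in monolayer = V_m / 22414 = 138.9 / 22414 = 0.00619702
Number of molecules = moles * NA = 0.00619702 * 6.022e23
SA = molecules * sigma / mass
SA = (138.9 / 22414) * 6.022e23 * 0.162e-18 / 0.17
SA = 3556.2 m^2/g

3556.2


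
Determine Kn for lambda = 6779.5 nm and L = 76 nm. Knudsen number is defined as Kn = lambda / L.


Knudsen number Kn = lambda / L
Kn = 6779.5 / 76
Kn = 89.2039

89.2039


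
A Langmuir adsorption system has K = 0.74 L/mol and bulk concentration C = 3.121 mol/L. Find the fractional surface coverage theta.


Langmuir isotherm: theta = K*C / (1 + K*C)
K*C = 0.74 * 3.121 = 2.30954
theta = 2.30954 / (1 + 2.30954) = 2.30954 / 3.30954
theta = 0.6978

0.6978


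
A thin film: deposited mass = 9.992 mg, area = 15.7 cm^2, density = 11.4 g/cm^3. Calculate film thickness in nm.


Convert: m = 9.992 mg = 9.9920e-06 kg, A = 15.7 cm^2 = 1.5700e-03 m^2, rho = 11.4 g/cm^3 = 11400 kg/m^3
t = m / (A * rho)
t = 9.9920e-06 / (1.5700e-03 * 11400)
t = 5.5827e-07 m = 558.3 nm

558.3


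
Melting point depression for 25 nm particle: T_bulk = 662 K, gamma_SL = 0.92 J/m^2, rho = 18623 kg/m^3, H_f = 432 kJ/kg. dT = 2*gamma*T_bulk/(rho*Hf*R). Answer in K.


Radius R = 25/2 = 12.5 nm = 1.25e-08 m
Convert H_f = 432 kJ/kg = 432000 J/kg
dT = 2 * gamma_SL * T_bulk / (rho * H_f * R)
dT = 2 * 0.92 * 662 / (18623 * 432000 * 1.25e-08)
dT = 12.1 K

12.1


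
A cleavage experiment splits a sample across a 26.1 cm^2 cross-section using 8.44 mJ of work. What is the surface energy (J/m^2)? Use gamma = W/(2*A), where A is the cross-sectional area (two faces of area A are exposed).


Convert: A = 26.1 cm^2 = 0.00261 m^2, W = 8.44 mJ = 0.00844 J
Cleaving exposes two faces of area A, so total new surface = 2*A and gamma = W / (2*A)
gamma = 0.00844 / (2 * 0.00261)
gamma = 1.617 J/m^2

1.617


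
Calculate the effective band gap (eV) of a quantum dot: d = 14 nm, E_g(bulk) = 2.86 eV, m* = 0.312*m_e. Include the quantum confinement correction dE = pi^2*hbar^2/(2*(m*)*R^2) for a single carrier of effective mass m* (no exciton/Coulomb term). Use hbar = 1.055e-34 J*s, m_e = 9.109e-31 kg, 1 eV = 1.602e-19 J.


Radius R = 14/2 nm = 7e-09 m
Confinement energy dE = pi^2 * hbar^2 / (2 * m_eff * m_e * R^2)
dE = pi^2 * (1.055e-34)^2 / (2 * 0.312 * 9.109e-31 * (7e-09)^2) J, divided by 1.602e-19 J/eV
dE = 0.0246 eV
Total band gap = E_g(bulk) + dE = 2.86 + 0.0246 = 2.8846 eV

2.8846


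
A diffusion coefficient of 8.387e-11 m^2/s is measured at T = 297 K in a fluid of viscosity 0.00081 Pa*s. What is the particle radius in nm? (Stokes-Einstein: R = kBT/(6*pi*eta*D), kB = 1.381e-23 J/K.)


Stokes-Einstein: R = kB*T / (6*pi*eta*D)
R = 1.381e-23 * 297 / (6 * pi * 0.00081 * 8.387e-11)
R = 3.203e-09 m = 3.2 nm

3.2


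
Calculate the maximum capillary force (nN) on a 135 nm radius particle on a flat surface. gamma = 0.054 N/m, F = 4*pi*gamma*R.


Convert radius: R = 135 nm = 1.35e-07 m
F = 4 * pi * gamma * R
F = 4 * pi * 0.054 * 1.35e-07
F = 9.16088e-08 N = 91.6088 nN

91.6088


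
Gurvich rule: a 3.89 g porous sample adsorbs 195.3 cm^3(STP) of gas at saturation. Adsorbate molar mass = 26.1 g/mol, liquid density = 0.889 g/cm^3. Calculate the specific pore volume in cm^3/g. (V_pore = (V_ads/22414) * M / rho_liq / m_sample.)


Moles adsorbed n = V_ads / 22414 = 195.3 / 22414 = 8.713304e-03 mol
Liquid volume V_liq = n * M / rho_liq = 8.713304e-03 * 26.1 / 0.889 = 0.25581 cm^3
Specific pore volume V_pore = V_liq / m_sample = 0.25581 / 3.89
V_pore = 0.0658 cm^3/g

0.0658


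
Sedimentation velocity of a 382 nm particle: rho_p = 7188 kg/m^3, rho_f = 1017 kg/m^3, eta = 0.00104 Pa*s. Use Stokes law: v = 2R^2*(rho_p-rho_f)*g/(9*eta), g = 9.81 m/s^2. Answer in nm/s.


Radius R = 382/2 nm = 1.91e-07 m
Density difference = 7188 - 1017 = 6171 kg/m^3
v = 2 * R^2 * (rho_p - rho_f) * g / (9 * eta)
v = 2 * (1.91e-07)^2 * 6171 * 9.81 / (9 * 0.00104)
v = 4.71895e-07 m/s = 471.8951 nm/s

471.8951


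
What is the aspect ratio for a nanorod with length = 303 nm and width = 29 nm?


Aspect ratio AR = length / diameter
AR = 303 / 29
AR = 10.45

10.45


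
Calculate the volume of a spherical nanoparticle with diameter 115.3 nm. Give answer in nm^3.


Radius r = 115.3/2 = 57.65 nm
Volume V = (4/3) * pi * r^3
V = (4/3) * pi * (57.65)^3
V = 802576.69 nm^3

802576.69


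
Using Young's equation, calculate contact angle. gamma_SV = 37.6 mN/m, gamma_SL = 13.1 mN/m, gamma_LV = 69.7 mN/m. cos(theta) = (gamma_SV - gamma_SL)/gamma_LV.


cos(theta) = (gamma_SV - gamma_SL) / gamma_LV
cos(theta) = (37.6 - 13.1) / 69.7
cos(theta) = 0.351506
theta = arccos(0.351506) = 69.42 degrees

69.42


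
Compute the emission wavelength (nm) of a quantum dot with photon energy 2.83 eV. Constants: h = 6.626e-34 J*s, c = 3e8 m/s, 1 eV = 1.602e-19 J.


Convert energy: E = 2.83 eV = 2.83 * 1.602e-19 = 4.53366e-19 J
lambda = h*c / E = 6.626e-34 * 3e8 / 4.53366e-19
lambda = 4.38454e-07 m = 438.5 nm

438.5


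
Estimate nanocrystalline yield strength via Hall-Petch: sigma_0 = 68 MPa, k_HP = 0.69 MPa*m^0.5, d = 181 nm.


d = 181 nm = 1.81e-07 m
sqrt(d) = 0.0004254409
Hall-Petch contribution = k / sqrt(d) = 0.69 / 0.0004254409 = 1621.8 MPa
sigma = sigma_0 + k/sqrt(d) = 68 + 1621.8 = 1689.8 MPa

1689.8


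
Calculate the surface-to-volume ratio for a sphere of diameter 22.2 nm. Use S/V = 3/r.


Radius r = 22.2/2 = 11.1 nm
S/V = 3 / r = 3 / 11.1
S/V = 0.2703 nm^-1

0.2703


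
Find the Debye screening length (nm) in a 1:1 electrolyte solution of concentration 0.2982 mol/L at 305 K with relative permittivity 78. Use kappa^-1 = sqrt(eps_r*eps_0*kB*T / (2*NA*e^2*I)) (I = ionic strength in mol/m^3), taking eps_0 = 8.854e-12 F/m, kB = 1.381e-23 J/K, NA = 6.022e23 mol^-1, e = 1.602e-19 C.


Ionic strength I = 0.2982 * 1^2 * 1000 = 298.2 mol/m^3
kappa^-1 = sqrt(78 * 8.854e-12 * 1.381e-23 * 305 / (2 * 6.022e23 * (1.602e-19)^2 * 298.2))
kappa^-1 = 0.562 nm

0.562


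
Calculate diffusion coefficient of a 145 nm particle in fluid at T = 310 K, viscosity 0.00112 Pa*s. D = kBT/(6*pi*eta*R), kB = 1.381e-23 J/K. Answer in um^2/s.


Radius R = 145/2 = 72.5 nm = 7.25e-08 m
D = kB*T / (6*pi*eta*R)
D = 1.381e-23 * 310 / (6 * pi * 0.00112 * 7.25e-08)
D = 2.79704e-12 m^2/s = 2.797 um^2/s

2.797


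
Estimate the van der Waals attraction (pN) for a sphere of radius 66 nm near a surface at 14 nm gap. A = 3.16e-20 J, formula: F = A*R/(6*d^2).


Convert to SI: R = 66 nm = 6.6e-08 m, d = 14 nm = 1.4e-08 m
F = A * R / (6 * d^2)
F = 3.16e-20 * 6.6e-08 / (6 * (1.4e-08)^2)
F = 1.77347e-12 N = 1.773 pN

1.773


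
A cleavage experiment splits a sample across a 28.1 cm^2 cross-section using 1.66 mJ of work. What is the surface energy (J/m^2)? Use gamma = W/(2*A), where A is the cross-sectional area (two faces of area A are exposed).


Convert: A = 28.1 cm^2 = 0.00281 m^2, W = 1.66 mJ = 0.00166 J
Cleaving exposes two faces of area A, so total new surface = 2*A and gamma = W / (2*A)
gamma = 0.00166 / (2 * 0.00281)
gamma = 0.295 J/m^2

0.295


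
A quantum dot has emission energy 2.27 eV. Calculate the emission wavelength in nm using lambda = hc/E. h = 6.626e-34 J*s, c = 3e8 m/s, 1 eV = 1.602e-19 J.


Convert energy: E = 2.27 eV = 2.27 * 1.602e-19 = 3.63654e-19 J
lambda = h*c / E = 6.626e-34 * 3e8 / 3.63654e-19
lambda = 5.46618e-07 m = 546.6 nm

546.6


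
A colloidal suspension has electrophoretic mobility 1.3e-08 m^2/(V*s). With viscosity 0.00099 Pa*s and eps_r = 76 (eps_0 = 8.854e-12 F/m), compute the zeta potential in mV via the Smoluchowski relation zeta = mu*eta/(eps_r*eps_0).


Smoluchowski equation: zeta = mu * eta / (eps_r * eps_0)
zeta = 1.3e-08 * 0.00099 / (76 * 8.854e-12)
zeta = 0.019126 V = 19.13 mV

19.13


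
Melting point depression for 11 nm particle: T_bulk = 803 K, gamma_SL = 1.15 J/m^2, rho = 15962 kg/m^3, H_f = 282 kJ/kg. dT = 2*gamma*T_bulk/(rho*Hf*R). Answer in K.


Radius R = 11/2 = 5.5 nm = 5.5e-09 m
Convert H_f = 282 kJ/kg = 282000 J/kg
dT = 2 * gamma_SL * T_bulk / (rho * H_f * R)
dT = 2 * 1.15 * 803 / (15962 * 282000 * 5.5e-09)
dT = 74.6 K

74.6


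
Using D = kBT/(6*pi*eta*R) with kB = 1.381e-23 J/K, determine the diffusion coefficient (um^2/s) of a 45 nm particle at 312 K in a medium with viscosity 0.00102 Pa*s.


Radius R = 45/2 = 22.5 nm = 2.25e-08 m
D = kB*T / (6*pi*eta*R)
D = 1.381e-23 * 312 / (6 * pi * 0.00102 * 2.25e-08)
D = 9.96012e-12 m^2/s = 9.96 um^2/s

9.96


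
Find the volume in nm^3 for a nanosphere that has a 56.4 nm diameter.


Radius r = 56.4/2 = 28.2 nm
Volume V = (4/3) * pi * r^3
V = (4/3) * pi * (28.2)^3
V = 93936.84 nm^3

93936.84


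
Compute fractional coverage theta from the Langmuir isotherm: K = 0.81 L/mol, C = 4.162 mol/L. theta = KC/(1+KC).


Langmuir isotherm: theta = K*C / (1 + K*C)
K*C = 0.81 * 4.162 = 3.37122
theta = 3.37122 / (1 + 3.37122) = 3.37122 / 4.37122
theta = 0.7712

0.7712


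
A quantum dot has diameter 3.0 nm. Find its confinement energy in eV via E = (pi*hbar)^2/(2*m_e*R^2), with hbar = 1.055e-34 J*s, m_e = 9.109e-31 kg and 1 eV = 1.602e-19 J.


Radius R = 3.0/2 = 1.5 nm = 1.5e-09 m
E = (pi * 1.055e-34)^2 / (2 * 9.109e-31 * (1.5e-09)^2)
E(J) = 2.67992e-20
E = E(J) / 1.602e-19 = 0.1673 eV

0.1673


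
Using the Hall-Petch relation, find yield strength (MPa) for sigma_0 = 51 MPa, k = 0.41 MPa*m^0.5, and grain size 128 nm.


d = 128 nm = 1.28e-07 m
sqrt(d) = 0.0003577709
Hall-Petch contribution = k / sqrt(d) = 0.41 / 0.0003577709 = 1146.0 MPa
sigma = sigma_0 + k/sqrt(d) = 51 + 1146.0 = 1197.0 MPa

1197.0


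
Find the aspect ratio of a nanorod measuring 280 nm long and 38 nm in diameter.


Aspect ratio AR = length / diameter
AR = 280 / 38
AR = 7.37

7.37


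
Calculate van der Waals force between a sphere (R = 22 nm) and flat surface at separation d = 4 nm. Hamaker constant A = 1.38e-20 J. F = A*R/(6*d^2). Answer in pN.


Convert to SI: R = 22 nm = 2.2e-08 m, d = 4 nm = 4e-09 m
F = A * R / (6 * d^2)
F = 1.38e-20 * 2.2e-08 / (6 * (4e-09)^2)
F = 3.1625e-12 N = 3.163 pN

3.163


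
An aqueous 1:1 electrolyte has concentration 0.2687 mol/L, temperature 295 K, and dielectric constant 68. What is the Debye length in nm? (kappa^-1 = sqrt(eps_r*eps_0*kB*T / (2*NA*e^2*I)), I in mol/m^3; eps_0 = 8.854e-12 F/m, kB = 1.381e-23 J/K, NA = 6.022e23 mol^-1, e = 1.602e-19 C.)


Ionic strength I = 0.2687 * 1^2 * 1000 = 268.7 mol/m^3
kappa^-1 = sqrt(68 * 8.854e-12 * 1.381e-23 * 295 / (2 * 6.022e23 * (1.602e-19)^2 * 268.7))
kappa^-1 = 0.543 nm

0.543


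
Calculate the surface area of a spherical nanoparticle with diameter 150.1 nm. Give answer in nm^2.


Radius r = 150.1/2 = 75.05 nm
Surface area SA = 4 * pi * r^2
SA = 4 * pi * (75.05)^2
SA = 70780.11 nm^2

70780.11


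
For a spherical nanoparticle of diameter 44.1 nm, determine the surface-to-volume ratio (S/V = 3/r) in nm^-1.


Radius r = 44.1/2 = 22.05 nm
S/V = 3 / r = 3 / 22.05
S/V = 0.1361 nm^-1

0.1361


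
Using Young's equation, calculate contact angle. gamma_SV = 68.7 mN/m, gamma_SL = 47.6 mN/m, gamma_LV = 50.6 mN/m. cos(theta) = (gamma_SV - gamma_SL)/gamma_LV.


cos(theta) = (gamma_SV - gamma_SL) / gamma_LV
cos(theta) = (68.7 - 47.6) / 50.6
cos(theta) = 0.416996
theta = arccos(0.416996) = 65.35 degrees

65.35


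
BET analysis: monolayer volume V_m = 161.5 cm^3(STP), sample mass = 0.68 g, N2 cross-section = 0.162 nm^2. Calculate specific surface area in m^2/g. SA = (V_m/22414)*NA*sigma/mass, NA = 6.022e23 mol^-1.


Number of moles in monolayer = V_m / 22414 = 161.5 / 22414 = 0.00720532
Number of molecules = moles * NA = 0.00720532 * 6.022e23
SA = molecules * sigma / mass
SA = (161.5 / 22414) * 6.022e23 * 0.162e-18 / 0.68
SA = 1033.7 m^2/g

1033.7


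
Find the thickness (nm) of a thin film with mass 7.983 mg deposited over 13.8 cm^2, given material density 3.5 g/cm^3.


Convert: m = 7.983 mg = 7.9830e-06 kg, A = 13.8 cm^2 = 1.3800e-03 m^2, rho = 3.5 g/cm^3 = 3500 kg/m^3
t = m / (A * rho)
t = 7.9830e-06 / (1.3800e-03 * 3500)
t = 1.6528e-06 m = 1652.8 nm

1652.8


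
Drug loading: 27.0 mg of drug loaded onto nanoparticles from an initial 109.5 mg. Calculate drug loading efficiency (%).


Drug loading efficiency = (drug loaded / drug initial) * 100
DLE = 27.0 / 109.5 * 100
DLE = 0.2466 * 100
DLE = 24.66%

24.66


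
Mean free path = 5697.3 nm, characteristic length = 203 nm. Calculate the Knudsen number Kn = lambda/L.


Knudsen number Kn = lambda / L
Kn = 5697.3 / 203
Kn = 28.0655

28.0655


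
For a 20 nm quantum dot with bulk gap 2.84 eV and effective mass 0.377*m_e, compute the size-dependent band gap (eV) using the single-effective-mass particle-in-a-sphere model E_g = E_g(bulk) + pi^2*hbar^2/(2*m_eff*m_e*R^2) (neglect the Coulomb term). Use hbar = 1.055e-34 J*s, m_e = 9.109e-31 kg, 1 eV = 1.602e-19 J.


Radius R = 20/2 nm = 1e-08 m
Confinement energy dE = pi^2 * hbar^2 / (2 * m_eff * m_e * R^2)
dE = pi^2 * (1.055e-34)^2 / (2 * 0.377 * 9.109e-31 * (1e-08)^2) J, divided by 1.602e-19 J/eV
dE = 0.01 eV
Total band gap = E_g(bulk) + dE = 2.84 + 0.01 = 2.85 eV

2.85


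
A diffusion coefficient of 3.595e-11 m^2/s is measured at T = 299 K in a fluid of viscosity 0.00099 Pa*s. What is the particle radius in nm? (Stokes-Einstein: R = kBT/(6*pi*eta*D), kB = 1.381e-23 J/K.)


Stokes-Einstein: R = kB*T / (6*pi*eta*D)
R = 1.381e-23 * 299 / (6 * pi * 0.00099 * 3.595e-11)
R = 6.15502e-09 m = 6.16 nm

6.16


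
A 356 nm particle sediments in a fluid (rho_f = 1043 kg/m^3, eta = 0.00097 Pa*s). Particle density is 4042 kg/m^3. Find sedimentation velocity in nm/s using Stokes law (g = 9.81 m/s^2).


Radius R = 356/2 nm = 1.78e-07 m
Density difference = 4042 - 1043 = 2999 kg/m^3
v = 2 * R^2 * (rho_p - rho_f) * g / (9 * eta)
v = 2 * (1.78e-07)^2 * 2999 * 9.81 / (9 * 0.00097)
v = 2.13551e-07 m/s = 213.5508 nm/s

213.5508


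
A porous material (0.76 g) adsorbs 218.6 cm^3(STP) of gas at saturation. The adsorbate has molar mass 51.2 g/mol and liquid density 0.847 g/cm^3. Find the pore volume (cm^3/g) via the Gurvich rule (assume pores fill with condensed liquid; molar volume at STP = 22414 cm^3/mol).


Moles adsorbed n = V_ads / 22414 = 218.6 / 22414 = 9.752833e-03 mol
Liquid volume V_liq = n * M / rho_liq = 9.752833e-03 * 51.2 / 0.847 = 0.58955 cm^3
Specific pore volume V_pore = V_liq / m_sample = 0.58955 / 0.76
V_pore = 0.7757 cm^3/g

0.7757


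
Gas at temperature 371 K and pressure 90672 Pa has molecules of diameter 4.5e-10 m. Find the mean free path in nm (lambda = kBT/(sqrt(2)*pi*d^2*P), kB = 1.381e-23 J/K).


Mean free path: lambda = kB*T / (sqrt(2) * pi * d^2 * P)
lambda = 1.381e-23 * 371 / (sqrt(2) * pi * (4.5e-10)^2 * 90672)
lambda = 6.28065e-08 m
lambda = 62.81 nm

62.81


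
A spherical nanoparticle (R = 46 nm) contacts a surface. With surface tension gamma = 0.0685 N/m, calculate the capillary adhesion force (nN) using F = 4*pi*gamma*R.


Convert radius: R = 46 nm = 4.6e-08 m
F = 4 * pi * gamma * R
F = 4 * pi * 0.0685 * 4.6e-08
F = 3.95966e-08 N = 39.5966 nN

39.5966


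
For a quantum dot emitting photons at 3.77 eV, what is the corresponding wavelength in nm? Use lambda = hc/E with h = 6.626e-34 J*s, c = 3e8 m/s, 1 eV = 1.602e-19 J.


Convert energy: E = 3.77 eV = 3.77 * 1.602e-19 = 6.03954e-19 J
lambda = h*c / E = 6.626e-34 * 3e8 / 6.03954e-19
lambda = 3.29131e-07 m = 329.1 nm

329.1


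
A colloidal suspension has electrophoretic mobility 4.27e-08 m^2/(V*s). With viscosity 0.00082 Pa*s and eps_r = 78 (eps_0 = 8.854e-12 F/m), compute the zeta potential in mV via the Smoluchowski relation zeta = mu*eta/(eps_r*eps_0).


Smoluchowski equation: zeta = mu * eta / (eps_r * eps_0)
zeta = 4.27e-08 * 0.00082 / (78 * 8.854e-12)
zeta = 0.0507 V = 50.7 mV

50.7


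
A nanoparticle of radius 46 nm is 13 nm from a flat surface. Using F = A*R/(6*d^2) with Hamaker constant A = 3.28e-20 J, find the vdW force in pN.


Convert to SI: R = 46 nm = 4.6e-08 m, d = 13 nm = 1.3e-08 m
F = A * R / (6 * d^2)
F = 3.28e-20 * 4.6e-08 / (6 * (1.3e-08)^2)
F = 1.48797e-12 N = 1.488 pN

1.488


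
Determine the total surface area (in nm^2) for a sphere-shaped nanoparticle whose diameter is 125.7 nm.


Radius r = 125.7/2 = 62.85 nm
Surface area SA = 4 * pi * r^2
SA = 4 * pi * (62.85)^2
SA = 49638.7 nm^2

49638.7


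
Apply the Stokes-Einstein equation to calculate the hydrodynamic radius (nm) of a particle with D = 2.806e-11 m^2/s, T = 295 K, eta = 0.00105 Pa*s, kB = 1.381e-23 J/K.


Stokes-Einstein: R = kB*T / (6*pi*eta*D)
R = 1.381e-23 * 295 / (6 * pi * 0.00105 * 2.806e-11)
R = 7.33563e-09 m = 7.34 nm

7.34


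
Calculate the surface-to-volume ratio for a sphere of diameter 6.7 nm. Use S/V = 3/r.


Radius r = 6.7/2 = 3.35 nm
S/V = 3 / r = 3 / 3.35
S/V = 0.8955 nm^-1

0.8955


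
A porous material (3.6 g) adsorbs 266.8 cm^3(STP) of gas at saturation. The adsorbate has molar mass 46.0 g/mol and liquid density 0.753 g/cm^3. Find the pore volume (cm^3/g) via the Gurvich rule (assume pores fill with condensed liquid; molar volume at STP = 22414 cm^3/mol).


Moles adsorbed n = V_ads / 22414 = 266.8 / 22414 = 1.190327e-02 mol
Liquid volume V_liq = n * M / rho_liq = 1.190327e-02 * 46.0 / 0.753 = 0.72716 cm^3
Specific pore volume V_pore = V_liq / m_sample = 0.72716 / 3.6
V_pore = 0.202 cm^3/g

0.202


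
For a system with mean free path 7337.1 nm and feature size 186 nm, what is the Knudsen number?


Knudsen number Kn = lambda / L
Kn = 7337.1 / 186
Kn = 39.4468

39.4468


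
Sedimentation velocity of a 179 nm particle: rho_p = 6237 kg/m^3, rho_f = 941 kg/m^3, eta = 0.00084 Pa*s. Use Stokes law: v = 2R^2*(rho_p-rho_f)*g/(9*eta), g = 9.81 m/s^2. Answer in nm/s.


Radius R = 179/2 nm = 8.95e-08 m
Density difference = 6237 - 941 = 5296 kg/m^3
v = 2 * R^2 * (rho_p - rho_f) * g / (9 * eta)
v = 2 * (8.95e-08)^2 * 5296 * 9.81 / (9 * 0.00084)
v = 1.10096e-07 m/s = 110.0959 nm/s

110.0959


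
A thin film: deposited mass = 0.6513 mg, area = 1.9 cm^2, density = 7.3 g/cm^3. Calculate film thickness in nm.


Convert: m = 0.6513 mg = 6.5130e-07 kg, A = 1.9 cm^2 = 1.9000e-04 m^2, rho = 7.3 g/cm^3 = 7300 kg/m^3
t = m / (A * rho)
t = 6.5130e-07 / (1.9000e-04 * 7300)
t = 4.6957e-07 m = 469.6 nm

469.6


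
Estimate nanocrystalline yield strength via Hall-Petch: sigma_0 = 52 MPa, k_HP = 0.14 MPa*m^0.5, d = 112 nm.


d = 112 nm = 1.12e-07 m
sqrt(d) = 0.000334664
Hall-Petch contribution = k / sqrt(d) = 0.14 / 0.000334664 = 418.3 MPa
sigma = sigma_0 + k/sqrt(d) = 52 + 418.3 = 470.3 MPa

470.3


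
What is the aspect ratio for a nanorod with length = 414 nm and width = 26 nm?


Aspect ratio AR = length / diameter
AR = 414 / 26
AR = 15.92

15.92


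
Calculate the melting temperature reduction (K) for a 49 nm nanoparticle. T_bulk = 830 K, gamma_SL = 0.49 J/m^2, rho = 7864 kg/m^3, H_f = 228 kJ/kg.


Radius R = 49/2 = 24.5 nm = 2.45e-08 m
Convert H_f = 228 kJ/kg = 228000 J/kg
dT = 2 * gamma_SL * T_bulk / (rho * H_f * R)
dT = 2 * 0.49 * 830 / (7864 * 228000 * 2.45e-08)
dT = 18.5 K

18.5


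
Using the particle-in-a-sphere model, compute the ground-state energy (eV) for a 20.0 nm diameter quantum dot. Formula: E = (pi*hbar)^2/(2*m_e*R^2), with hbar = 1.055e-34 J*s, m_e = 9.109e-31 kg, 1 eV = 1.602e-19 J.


Radius R = 20.0/2 = 10 nm = 1e-08 m
E = (pi * 1.055e-34)^2 / (2 * 9.109e-31 * (1e-08)^2)
E(J) = 6.02981e-22
E = E(J) / 1.602e-19 = 0.0038 eV

0.0038


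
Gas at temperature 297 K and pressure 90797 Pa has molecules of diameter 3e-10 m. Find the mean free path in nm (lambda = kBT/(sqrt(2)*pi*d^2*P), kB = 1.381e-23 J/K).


Mean free path: lambda = kB*T / (sqrt(2) * pi * d^2 * P)
lambda = 1.381e-23 * 297 / (sqrt(2) * pi * (3e-10)^2 * 90797)
lambda = 1.12972e-07 m
lambda = 112.97 nm

112.97


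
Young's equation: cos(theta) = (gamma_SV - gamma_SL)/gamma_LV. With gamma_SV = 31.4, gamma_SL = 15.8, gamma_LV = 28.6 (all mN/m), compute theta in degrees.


cos(theta) = (gamma_SV - gamma_SL) / gamma_LV
cos(theta) = (31.4 - 15.8) / 28.6
cos(theta) = 0.545455
theta = arccos(0.545455) = 56.94 degrees

56.94


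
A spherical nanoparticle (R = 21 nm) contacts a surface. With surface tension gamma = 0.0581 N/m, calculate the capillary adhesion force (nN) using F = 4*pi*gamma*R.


Convert radius: R = 21 nm = 2.1e-08 m
F = 4 * pi * gamma * R
F = 4 * pi * 0.0581 * 2.1e-08
F = 1.53322e-08 N = 15.3322 nN

15.3322


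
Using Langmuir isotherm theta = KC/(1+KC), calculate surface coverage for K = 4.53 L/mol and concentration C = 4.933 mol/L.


Langmuir isotherm: theta = K*C / (1 + K*C)
K*C = 4.53 * 4.933 = 22.34649
theta = 22.34649 / (1 + 22.34649) = 22.34649 / 23.34649
theta = 0.9572

0.9572


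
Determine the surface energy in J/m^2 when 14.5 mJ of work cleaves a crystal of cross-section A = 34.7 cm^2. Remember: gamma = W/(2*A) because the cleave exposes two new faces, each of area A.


Convert: A = 34.7 cm^2 = 0.00347 m^2, W = 14.5 mJ = 0.0145 J
Cleaving exposes two faces of area A, so total new surface = 2*A and gamma = W / (2*A)
gamma = 0.0145 / (2 * 0.00347)
gamma = 2.089 J/m^2

2.089


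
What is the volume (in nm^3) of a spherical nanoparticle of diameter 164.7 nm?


Radius r = 164.7/2 = 82.35 nm
Volume V = (4/3) * pi * r^3
V = (4/3) * pi * (82.35)^3
V = 2339264.98 nm^3

2339264.98


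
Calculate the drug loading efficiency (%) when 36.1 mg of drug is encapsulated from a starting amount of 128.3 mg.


Drug loading efficiency = (drug loaded / drug initial) * 100
DLE = 36.1 / 128.3 * 100
DLE = 0.2814 * 100
DLE = 28.14%

28.14


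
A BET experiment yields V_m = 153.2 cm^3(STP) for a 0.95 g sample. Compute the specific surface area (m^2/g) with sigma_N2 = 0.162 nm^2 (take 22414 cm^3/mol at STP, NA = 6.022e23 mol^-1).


Number of moles in monolayer = V_m / 22414 = 153.2 / 22414 = 0.00683501
Number of molecules = moles * NA = 0.00683501 * 6.022e23
SA = molecules * sigma / mass
SA = (153.2 / 22414) * 6.022e23 * 0.162e-18 / 0.95
SA = 701.9 m^2/g

701.9
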